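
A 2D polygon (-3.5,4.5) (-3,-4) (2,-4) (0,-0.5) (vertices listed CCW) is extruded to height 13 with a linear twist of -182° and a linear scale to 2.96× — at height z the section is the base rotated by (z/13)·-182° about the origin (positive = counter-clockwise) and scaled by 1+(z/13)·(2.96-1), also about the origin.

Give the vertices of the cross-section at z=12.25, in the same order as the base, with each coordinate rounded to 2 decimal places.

t = z/height = 12.25/13 = 0.942308
s = 1 + (scale-1)·z/height = 1 + (2.96-1)·12.25/13 = 2.846923
θ = twist·z/height = -182°·12.25/13 = -171.5000° = -2.993240 rad
cos θ = -0.989016, sin θ = -0.147809 (intermediates below are computed at full precision and shown rounded to 5 d.p.)
v1: (-3.5,4.5) → rotate → (4.12670,-3.93324) → ×s → (11.74839,-11.19763) → (11.75,-11.20)
v2: (-3,-4) → rotate → (2.37581,4.39949) → ×s → (6.76375,12.52501) → (6.76,12.53)
v3: (2,-4) → rotate → (-2.56927,3.66044) → ×s → (-7.31451,10.42100) → (-7.31,10.42)
v4: (0,-0.5) → rotate → (-0.07390,0.49451) → ×s → (-0.21040,1.40783) → (-0.21,1.41)

Cross-section at z=12.25: (11.75,-11.20) (6.76,12.53) (-7.31,10.42) (-0.21,1.41)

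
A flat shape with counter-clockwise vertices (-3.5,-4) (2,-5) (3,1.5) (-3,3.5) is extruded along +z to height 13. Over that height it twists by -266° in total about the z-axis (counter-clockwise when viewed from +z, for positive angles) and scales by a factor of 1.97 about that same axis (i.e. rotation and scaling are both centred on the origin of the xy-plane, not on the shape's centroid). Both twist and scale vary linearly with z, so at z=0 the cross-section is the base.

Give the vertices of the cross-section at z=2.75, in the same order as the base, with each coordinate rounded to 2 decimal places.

t = z/height = 2.75/13 = 0.211538
s = 1 + (scale-1)·z/height = 1 + (1.97-1)·2.75/13 = 1.205192
θ = twist·z/height = -266°·2.75/13 = -56.2692° = -0.982083 rad
cos θ = 0.555291, sin θ = -0.831656 (intermediates below are computed at full precision and shown rounded to 5 d.p.)
v1: (-3.5,-4) → rotate → (-5.27014,0.68963) → ×s → (-6.35154,0.83114) → (-6.35,0.83)
v2: (2,-5) → rotate → (-3.04770,-4.43977) → ×s → (-3.67306,-5.35077) → (-3.67,-5.35)
v3: (3,1.5) → rotate → (2.91336,-1.66203) → ×s → (3.51116,-2.00307) → (3.51,-2.00)
v4: (-3,3.5) → rotate → (1.24492,4.43849) → ×s → (1.50037,5.34923) → (1.50,5.35)

Cross-section at z=2.75: (-6.35,0.83) (-3.67,-5.35) (3.51,-2.00) (1.50,5.35)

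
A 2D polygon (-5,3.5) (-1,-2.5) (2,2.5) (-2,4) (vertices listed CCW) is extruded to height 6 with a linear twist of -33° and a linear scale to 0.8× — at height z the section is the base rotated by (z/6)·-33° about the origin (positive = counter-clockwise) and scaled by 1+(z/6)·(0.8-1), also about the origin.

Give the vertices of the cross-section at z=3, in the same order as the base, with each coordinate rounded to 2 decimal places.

t = z/height = 3/6 = 0.5
s = 1 + (scale-1)·z/height = 1 + (0.8-1)·3/6 = 0.900000
θ = twist·z/height = -33°·3/6 = -16.5000° = -0.287979 rad
cos θ = 0.958820, sin θ = -0.284015 (intermediates below are computed at full precision and shown rounded to 5 d.p.)
v1: (-5,3.5) → rotate → (-3.80004,4.77595) → ×s → (-3.42004,4.29835) → (-3.42,4.30)
v2: (-1,-2.5) → rotate → (-1.66886,-2.11303) → ×s → (-1.50197,-1.90173) → (-1.50,-1.90)
v3: (2,2.5) → rotate → (2.62768,1.82902) → ×s → (2.36491,1.64612) → (2.36,1.65)
v4: (-2,4) → rotate → (-0.78158,4.40331) → ×s → (-0.70342,3.96298) → (-0.70,3.96)

Cross-section at z=3: (-3.42,4.30) (-1.50,-1.90) (2.36,1.65) (-0.70,3.96)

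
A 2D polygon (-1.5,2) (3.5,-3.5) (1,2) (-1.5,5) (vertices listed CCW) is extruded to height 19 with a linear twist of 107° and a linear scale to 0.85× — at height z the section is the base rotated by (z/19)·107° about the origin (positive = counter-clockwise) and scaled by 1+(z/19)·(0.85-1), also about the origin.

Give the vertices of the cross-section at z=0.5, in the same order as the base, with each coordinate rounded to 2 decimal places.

Cross-section at z=0.5: (-1.59,1.92) (3.65,-3.31) (0.90,2.04) (-1.74,4.90)

t = z/height = 0.5/19 = 0.0263158
s = 1 + (scale-1)·z/height = 1 + (0.85-1)·0.5/19 = 0.996053
θ = twist·z/height = 107°·0.5/19 = 2.8158° = 0.049145 rad
cos θ = 0.998793, sin θ = 0.049125 (intermediates below are computed at full precision and shown rounded to 5 d.p.)
v1: (-1.5,2) → rotate → (-1.59644,1.92390) → ×s → (-1.59014,1.91630) → (-1.59,1.92)
v2: (3.5,-3.5) → rotate → (3.66771,-3.32384) → ×s → (3.65323,-3.31072) → (3.65,-3.31)
v3: (1,2) → rotate → (0.90054,2.04671) → ×s → (0.89699,2.03863) → (0.90,2.04)
v4: (-1.5,5) → rotate → (-1.74381,4.92028) → ×s → (-1.73693,4.90085) → (-1.74,4.90)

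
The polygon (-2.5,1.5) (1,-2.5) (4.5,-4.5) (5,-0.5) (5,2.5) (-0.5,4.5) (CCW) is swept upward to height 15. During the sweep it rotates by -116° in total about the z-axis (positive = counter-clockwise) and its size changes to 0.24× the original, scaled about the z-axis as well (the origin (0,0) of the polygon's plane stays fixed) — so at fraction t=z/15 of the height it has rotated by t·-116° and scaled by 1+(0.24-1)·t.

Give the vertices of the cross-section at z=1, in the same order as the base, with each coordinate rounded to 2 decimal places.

Cross-section at z=1: (-2.16,1.73) (0.62,-2.48) (3.66,-4.81) (4.64,-1.11) (5.02,1.71) (0.10,4.30)

t = z/height = 1/15 = 0.0666667
s = 1 + (scale-1)·z/height = 1 + (0.24-1)·1/15 = 0.949333
θ = twist·z/height = -116°·1/15 = -7.7333° = -0.134972 rad
cos θ = 0.990905, sin θ = -0.134563 (intermediates below are computed at full precision and shown rounded to 5 d.p.)
v1: (-2.5,1.5) → rotate → (-2.27542,1.82276) → ×s → (-2.16013,1.73041) → (-2.16,1.73)
v2: (1,-2.5) → rotate → (0.65450,-2.61183) → ×s → (0.62134,-2.47949) → (0.62,-2.48)
v3: (4.5,-4.5) → rotate → (3.85354,-5.06460) → ×s → (3.65829,-4.80800) → (3.66,-4.81)
v4: (5,-0.5) → rotate → (4.88724,-1.16827) → ×s → (4.63962,-1.10907) → (4.64,-1.11)
v5: (5,2.5) → rotate → (5.29093,1.80445) → ×s → (5.02286,1.71302) → (5.02,1.71)
v6: (-0.5,4.5) → rotate → (0.11008,4.52635) → ×s → (0.10450,4.29702) → (0.10,4.30)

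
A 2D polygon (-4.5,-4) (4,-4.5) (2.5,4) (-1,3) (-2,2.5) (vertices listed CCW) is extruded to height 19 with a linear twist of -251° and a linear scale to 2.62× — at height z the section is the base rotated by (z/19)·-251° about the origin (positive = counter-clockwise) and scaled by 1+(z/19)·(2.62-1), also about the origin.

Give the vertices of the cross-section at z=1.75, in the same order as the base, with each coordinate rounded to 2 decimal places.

t = z/height = 1.75/19 = 0.0921053
s = 1 + (scale-1)·z/height = 1 + (2.62-1)·1.75/19 = 1.149211
θ = twist·z/height = -251°·1.75/19 = -23.1184° = -0.403493 rad
cos θ = 0.919695, sin θ = -0.392633 (intermediates below are computed at full precision and shown rounded to 5 d.p.)
v1: (-4.5,-4) → rotate → (-5.70916,-1.91193) → ×s → (-6.56103,-2.19721) → (-6.56,-2.20)
v2: (4,-4.5) → rotate → (1.91193,-5.70916) → ×s → (2.19721,-6.56103) → (2.20,-6.56)
v3: (2.5,4) → rotate → (3.86977,2.69720) → ×s → (4.44718,3.09965) → (4.45,3.10)
v4: (-1,3) → rotate → (0.25820,3.15172) → ×s → (0.29673,3.62199) → (0.30,3.62)
v5: (-2,2.5) → rotate → (-0.85781,3.08450) → ×s → (-0.98580,3.54474) → (-0.99,3.54)

Cross-section at z=1.75: (-6.56,-2.20) (2.20,-6.56) (4.45,3.10) (0.30,3.62) (-0.99,3.54)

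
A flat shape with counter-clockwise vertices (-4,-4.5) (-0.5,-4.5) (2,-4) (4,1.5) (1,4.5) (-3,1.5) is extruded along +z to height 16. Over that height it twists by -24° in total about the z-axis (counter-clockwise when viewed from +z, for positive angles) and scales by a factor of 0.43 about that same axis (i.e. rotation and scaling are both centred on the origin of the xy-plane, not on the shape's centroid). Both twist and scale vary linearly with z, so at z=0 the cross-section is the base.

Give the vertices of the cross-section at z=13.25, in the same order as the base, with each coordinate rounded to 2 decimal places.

t = z/height = 13.25/16 = 0.828125
s = 1 + (scale-1)·z/height = 1 + (0.43-1)·13.25/16 = 0.527969
θ = twist·z/height = -24°·13.25/16 = -19.8750° = -0.346884 rad
cos θ = 0.940437, sin θ = -0.339969 (intermediates below are computed at full precision and shown rounded to 5 d.p.)
v1: (-4,-4.5) → rotate → (-5.29161,-2.87209) → ×s → (-2.79380,-1.51637) → (-2.79,-1.52)
v2: (-0.5,-4.5) → rotate → (-2.00008,-4.06198) → ×s → (-1.05598,-2.14460) → (-1.06,-2.14)
v3: (2,-4) → rotate → (0.52100,-4.44168) → ×s → (0.27507,-2.34507) → (0.28,-2.35)
v4: (4,1.5) → rotate → (4.27170,0.05078) → ×s → (2.25532,0.02681) → (2.26,0.03)
v5: (1,4.5) → rotate → (2.47030,3.89200) → ×s → (1.30424,2.05485) → (1.30,2.05)
v6: (-3,1.5) → rotate → (-2.31136,2.43056) → ×s → (-1.22032,1.28326) → (-1.22,1.28)

Cross-section at z=13.25: (-2.79,-1.52) (-1.06,-2.14) (0.28,-2.35) (2.26,0.03) (1.30,2.05) (-1.22,1.28)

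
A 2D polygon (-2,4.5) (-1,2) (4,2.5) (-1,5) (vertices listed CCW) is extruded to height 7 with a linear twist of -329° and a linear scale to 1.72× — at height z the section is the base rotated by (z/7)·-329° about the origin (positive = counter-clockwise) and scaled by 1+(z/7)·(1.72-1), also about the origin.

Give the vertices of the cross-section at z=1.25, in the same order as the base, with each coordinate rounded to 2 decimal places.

Cross-section at z=1.25: (3.17,4.56) (1.34,2.14) (4.75,-2.40) (4.24,3.89)

t = z/height = 1.25/7 = 0.178571
s = 1 + (scale-1)·z/height = 1 + (1.72-1)·1.25/7 = 1.128571
θ = twist·z/height = -329°·1.25/7 = -58.7500° = -1.025381 rad
cos θ = 0.518773, sin θ = -0.854912 (intermediates below are computed at full precision and shown rounded to 5 d.p.)
v1: (-2,4.5) → rotate → (2.80956,4.04430) → ×s → (3.17079,4.56429) → (3.17,4.56)
v2: (-1,2) → rotate → (1.19105,1.89246) → ×s → (1.34419,2.13577) → (1.34,2.14)
v3: (4,2.5) → rotate → (4.21237,-2.12271) → ×s → (4.75396,-2.39563) → (4.75,-2.40)
v4: (-1,5) → rotate → (3.75579,3.44878) → ×s → (4.23867,3.89219) → (4.24,3.89)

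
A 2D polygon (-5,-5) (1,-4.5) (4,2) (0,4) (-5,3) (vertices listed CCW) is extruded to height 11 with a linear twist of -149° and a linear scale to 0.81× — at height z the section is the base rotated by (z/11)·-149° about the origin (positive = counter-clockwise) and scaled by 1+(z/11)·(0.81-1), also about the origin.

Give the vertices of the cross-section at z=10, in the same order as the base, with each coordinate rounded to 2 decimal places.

t = z/height = 10/11 = 0.909091
s = 1 + (scale-1)·z/height = 1 + (0.81-1)·10/11 = 0.827273
θ = twist·z/height = -149°·10/11 = -135.4545° = -2.364128 rad
cos θ = -0.712694, sin θ = -0.701475 (intermediates below are computed at full precision and shown rounded to 5 d.p.)
v1: (-5,-5) → rotate → (0.05610,7.07085) → ×s → (0.04641,5.84952) → (0.05,5.85)
v2: (1,-4.5) → rotate → (-3.86933,2.50565) → ×s → (-3.20099,2.07285) → (-3.20,2.07)
v3: (4,2) → rotate → (-1.44783,-4.23129) → ×s → (-1.19775,-3.50043) → (-1.20,-3.50)
v4: (0,4) → rotate → (2.80590,-2.85078) → ×s → (2.32124,-2.35837) → (2.32,-2.36)
v5: (-5,3) → rotate → (5.66790,1.36929) → ×s → (4.68890,1.13278) → (4.69,1.13)

Cross-section at z=10: (0.05,5.85) (-3.20,2.07) (-1.20,-3.50) (2.32,-2.36) (4.69,1.13)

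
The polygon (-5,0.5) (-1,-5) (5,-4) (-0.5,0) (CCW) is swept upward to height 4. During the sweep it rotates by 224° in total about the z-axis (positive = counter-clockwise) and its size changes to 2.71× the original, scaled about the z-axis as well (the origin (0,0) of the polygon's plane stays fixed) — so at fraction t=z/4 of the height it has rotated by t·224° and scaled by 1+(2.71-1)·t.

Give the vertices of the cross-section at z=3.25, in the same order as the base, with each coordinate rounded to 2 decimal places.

Cross-section at z=3.25: (11.98,-0.78) (1.97,12.02) (-12.27,9.13) (1.19,0.04)

t = z/height = 3.25/4 = 0.8125
s = 1 + (scale-1)·z/height = 1 + (2.71-1)·3.25/4 = 2.389375
θ = twist·z/height = 224°·3.25/4 = 182.0000° = 3.176499 rad
cos θ = -0.999391, sin θ = -0.034899 (intermediates below are computed at full precision and shown rounded to 5 d.p.)
v1: (-5,0.5) → rotate → (5.01440,-0.32520) → ×s → (11.98129,-0.77702) → (11.98,-0.78)
v2: (-1,-5) → rotate → (0.82489,5.03185) → ×s → (1.97098,12.02299) → (1.97,12.02)
v3: (5,-4) → rotate → (-5.13655,3.82307) → ×s → (-12.27315,9.13474) → (-12.27,9.13)
v4: (-0.5,0) → rotate → (0.49970,0.01745) → ×s → (1.19396,0.04169) → (1.19,0.04)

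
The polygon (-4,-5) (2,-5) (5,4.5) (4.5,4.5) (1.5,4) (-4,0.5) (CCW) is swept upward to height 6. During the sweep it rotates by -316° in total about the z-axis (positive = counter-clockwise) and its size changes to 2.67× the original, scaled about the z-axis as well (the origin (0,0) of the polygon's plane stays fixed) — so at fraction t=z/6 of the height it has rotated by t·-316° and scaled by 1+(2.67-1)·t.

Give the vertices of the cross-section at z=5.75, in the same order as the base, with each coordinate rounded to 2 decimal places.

t = z/height = 5.75/6 = 0.958333
s = 1 + (scale-1)·z/height = 1 + (2.67-1)·5.75/6 = 2.600417
θ = twist·z/height = -316°·5.75/6 = -302.8333° = -5.285439 rad
cos θ = 0.542197, sin θ = 0.840251 (intermediates below are computed at full precision and shown rounded to 5 d.p.)
v1: (-4,-5) → rotate → (2.03247,-6.07199) → ×s → (5.28526,-15.78971) → (5.29,-15.79)
v2: (2,-5) → rotate → (5.28565,-1.03048) → ×s → (13.74489,-2.67969) → (13.74,-2.68)
v3: (5,4.5) → rotate → (-1.07015,6.64114) → ×s → (-2.78282,17.26974) → (-2.78,17.27)
v4: (4.5,4.5) → rotate → (-1.34124,6.22102) → ×s → (-3.48779,16.17724) → (-3.49,16.18)
v5: (1.5,4) → rotate → (-2.54771,3.42917) → ×s → (-6.62511,8.91726) → (-6.63,8.92)
v6: (-4,0.5) → rotate → (-2.58891,-3.08991) → ×s → (-6.73226,-8.03504) → (-6.73,-8.04)

Cross-section at z=5.75: (5.29,-15.79) (13.74,-2.68) (-2.78,17.27) (-3.49,16.18) (-6.63,8.92) (-6.73,-8.04)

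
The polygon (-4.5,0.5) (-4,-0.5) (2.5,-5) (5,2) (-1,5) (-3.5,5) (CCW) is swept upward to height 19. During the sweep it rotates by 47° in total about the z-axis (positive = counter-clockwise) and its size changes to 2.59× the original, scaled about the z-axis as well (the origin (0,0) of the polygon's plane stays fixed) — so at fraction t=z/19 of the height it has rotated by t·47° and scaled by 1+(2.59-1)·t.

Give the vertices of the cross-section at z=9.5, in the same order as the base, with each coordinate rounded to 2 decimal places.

t = z/height = 9.5/19 = 0.5
s = 1 + (scale-1)·z/height = 1 + (2.59-1)·9.5/19 = 1.795000
θ = twist·z/height = 47°·9.5/19 = 23.5000° = 0.410152 rad
cos θ = 0.917060, sin θ = 0.398749 (intermediates below are computed at full precision and shown rounded to 5 d.p.)
v1: (-4.5,0.5) → rotate → (-4.32614,-1.33584) → ×s → (-7.76543,-2.39783) → (-7.77,-2.40)
v2: (-4,-0.5) → rotate → (-3.46887,-2.05353) → ×s → (-6.22661,-3.68608) → (-6.23,-3.69)
v3: (2.5,-5) → rotate → (4.28640,-3.58843) → ×s → (7.69408,-6.44123) → (7.69,-6.44)
v4: (5,2) → rotate → (3.78780,3.82787) → ×s → (6.79911,6.87102) → (6.80,6.87)
v5: (-1,5) → rotate → (-2.91081,4.18655) → ×s → (-5.22490,7.51486) → (-5.22,7.51)
v6: (-3.5,5) → rotate → (-5.20346,3.18968) → ×s → (-9.34020,5.72547) → (-9.34,5.73)

Cross-section at z=9.5: (-7.77,-2.40) (-6.23,-3.69) (7.69,-6.44) (6.80,6.87) (-5.22,7.51) (-9.34,5.73)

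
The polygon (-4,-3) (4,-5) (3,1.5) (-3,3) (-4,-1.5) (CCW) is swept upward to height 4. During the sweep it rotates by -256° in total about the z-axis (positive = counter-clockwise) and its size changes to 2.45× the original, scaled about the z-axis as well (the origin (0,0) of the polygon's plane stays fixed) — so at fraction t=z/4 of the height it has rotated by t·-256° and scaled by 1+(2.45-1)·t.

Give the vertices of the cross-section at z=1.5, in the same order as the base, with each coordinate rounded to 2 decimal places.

t = z/height = 1.5/4 = 0.375
s = 1 + (scale-1)·z/height = 1 + (2.45-1)·1.5/4 = 1.543750
θ = twist·z/height = -256°·1.5/4 = -96.0000° = -1.675516 rad
cos θ = -0.104528, sin θ = -0.994522 (intermediates below are computed at full precision and shown rounded to 5 d.p.)
v1: (-4,-3) → rotate → (-2.56545,4.29167) → ×s → (-3.96042,6.62527) → (-3.96,6.63)
v2: (4,-5) → rotate → (-5.39072,-3.45545) → ×s → (-8.32193,-5.33434) → (-8.32,-5.33)
v3: (3,1.5) → rotate → (1.17820,-3.14036) → ×s → (1.81884,-4.84793) → (1.82,-4.85)
v4: (-3,3) → rotate → (3.29715,2.66998) → ×s → (5.08998,4.12178) → (5.09,4.12)
v5: (-4,-1.5) → rotate → (-1.07367,4.13488) → ×s → (-1.65748,6.38322) → (-1.66,6.38)

Cross-section at z=1.5: (-3.96,6.63) (-8.32,-5.33) (1.82,-4.85) (5.09,4.12) (-1.66,6.38)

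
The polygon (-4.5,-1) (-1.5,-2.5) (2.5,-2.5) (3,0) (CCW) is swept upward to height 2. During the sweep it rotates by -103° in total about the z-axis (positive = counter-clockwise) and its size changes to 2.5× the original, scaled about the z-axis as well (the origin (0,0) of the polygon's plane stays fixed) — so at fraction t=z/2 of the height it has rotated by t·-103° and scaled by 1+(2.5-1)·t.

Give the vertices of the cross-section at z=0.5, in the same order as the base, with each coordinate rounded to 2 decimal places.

t = z/height = 0.5/2 = 0.25
s = 1 + (scale-1)·z/height = 1 + (2.5-1)·0.5/2 = 1.375000
θ = twist·z/height = -103°·0.5/2 = -25.7500° = -0.449422 rad
cos θ = 0.900698, sin θ = -0.434445 (intermediates below are computed at full precision and shown rounded to 5 d.p.)
v1: (-4.5,-1) → rotate → (-4.48759,1.05431) → ×s → (-6.17043,1.44967) → (-6.17,1.45)
v2: (-1.5,-2.5) → rotate → (-2.43716,-1.60008) → ×s → (-3.35110,-2.20011) → (-3.35,-2.20)
v3: (2.5,-2.5) → rotate → (1.16563,-3.33786) → ×s → (1.60274,-4.58956) → (1.60,-4.59)
v4: (3,0) → rotate → (2.70209,-1.30334) → ×s → (3.71538,-1.79209) → (3.72,-1.79)

Cross-section at z=0.5: (-6.17,1.45) (-3.35,-2.20) (1.60,-4.59) (3.72,-1.79)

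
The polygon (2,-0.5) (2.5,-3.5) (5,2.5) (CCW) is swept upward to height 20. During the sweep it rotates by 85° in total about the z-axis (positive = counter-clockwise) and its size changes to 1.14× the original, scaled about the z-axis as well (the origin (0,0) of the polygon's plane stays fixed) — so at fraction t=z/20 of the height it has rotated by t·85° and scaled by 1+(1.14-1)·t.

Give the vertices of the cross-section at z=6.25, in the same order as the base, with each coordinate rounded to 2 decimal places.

t = z/height = 6.25/20 = 0.3125
s = 1 + (scale-1)·z/height = 1 + (1.14-1)·6.25/20 = 1.043750
θ = twist·z/height = 85°·6.25/20 = 26.5625° = 0.463603 rad
cos θ = 0.894447, sin θ = 0.447174 (intermediates below are computed at full precision and shown rounded to 5 d.p.)
v1: (2,-0.5) → rotate → (2.01248,0.44712) → ×s → (2.10053,0.46669) → (2.10,0.47)
v2: (2.5,-3.5) → rotate → (3.80123,-2.01263) → ×s → (3.96753,-2.10068) → (3.97,-2.10)
v3: (5,2.5) → rotate → (3.35430,4.47199) → ×s → (3.50105,4.66764) → (3.50,4.67)

Cross-section at z=6.25: (2.10,0.47) (3.97,-2.10) (3.50,4.67)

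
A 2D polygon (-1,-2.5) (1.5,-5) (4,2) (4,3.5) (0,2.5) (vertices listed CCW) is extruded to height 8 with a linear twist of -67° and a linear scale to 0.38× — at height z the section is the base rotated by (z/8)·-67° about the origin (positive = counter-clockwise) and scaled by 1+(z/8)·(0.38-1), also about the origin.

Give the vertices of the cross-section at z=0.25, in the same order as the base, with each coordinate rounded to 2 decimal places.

Cross-section at z=0.25: (-1.07,-2.41) (1.29,-4.95) (3.99,1.82) (4.05,3.29) (0.09,2.45)

t = z/height = 0.25/8 = 0.03125
s = 1 + (scale-1)·z/height = 1 + (0.38-1)·0.25/8 = 0.980625
θ = twist·z/height = -67°·0.25/8 = -2.0938° = -0.036543 rad
cos θ = 0.999332, sin θ = -0.036535 (intermediates below are computed at full precision and shown rounded to 5 d.p.)
v1: (-1,-2.5) → rotate → (-1.09067,-2.46180) → ×s → (-1.06954,-2.41410) → (-1.07,-2.41)
v2: (1.5,-5) → rotate → (1.31633,-5.05146) → ×s → (1.29082,-4.95359) → (1.29,-4.95)
v3: (4,2) → rotate → (4.07040,1.85253) → ×s → (3.99153,1.81663) → (3.99,1.82)
v4: (4,3.5) → rotate → (4.12520,3.35152) → ×s → (4.04528,3.28659) → (4.05,3.29)
v5: (0,2.5) → rotate → (0.09134,2.49833) → ×s → (0.08957,2.44993) → (0.09,2.45)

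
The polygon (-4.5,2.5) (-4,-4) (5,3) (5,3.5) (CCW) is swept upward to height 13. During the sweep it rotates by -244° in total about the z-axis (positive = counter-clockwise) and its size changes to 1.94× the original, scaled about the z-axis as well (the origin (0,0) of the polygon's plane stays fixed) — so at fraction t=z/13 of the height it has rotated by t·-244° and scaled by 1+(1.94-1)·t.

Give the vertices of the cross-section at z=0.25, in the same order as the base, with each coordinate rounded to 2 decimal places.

t = z/height = 0.25/13 = 0.0192308
s = 1 + (scale-1)·z/height = 1 + (1.94-1)·0.25/13 = 1.018077
θ = twist·z/height = -244°·0.25/13 = -4.6923° = -0.081896 rad
cos θ = 0.996648, sin θ = -0.081805 (intermediates below are computed at full precision and shown rounded to 5 d.p.)
v1: (-4.5,2.5) → rotate → (-4.28041,2.85974) → ×s → (-4.35778,2.91144) → (-4.36,2.91)
v2: (-4,-4) → rotate → (-4.31381,-3.65937) → ×s → (-4.39179,-3.72552) → (-4.39,-3.73)
v3: (5,3) → rotate → (5.22866,2.58092) → ×s → (5.32317,2.62758) → (5.32,2.63)
v4: (5,3.5) → rotate → (5.26956,3.07925) → ×s → (5.36482,3.13491) → (5.36,3.13)

Cross-section at z=0.25: (-4.36,2.91) (-4.39,-3.73) (5.32,2.63) (5.36,3.13)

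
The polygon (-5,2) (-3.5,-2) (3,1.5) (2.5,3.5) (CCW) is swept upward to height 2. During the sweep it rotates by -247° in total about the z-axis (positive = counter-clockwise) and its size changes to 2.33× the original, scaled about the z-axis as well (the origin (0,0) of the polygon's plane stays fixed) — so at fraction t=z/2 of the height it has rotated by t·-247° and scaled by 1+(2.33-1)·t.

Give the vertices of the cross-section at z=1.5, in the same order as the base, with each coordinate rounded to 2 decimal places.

t = z/height = 1.5/2 = 0.75
s = 1 + (scale-1)·z/height = 1 + (2.33-1)·1.5/2 = 1.997500
θ = twist·z/height = -247°·1.5/2 = -185.2500° = -3.233222 rad
cos θ = -0.995805, sin θ = 0.091502 (intermediates below are computed at full precision and shown rounded to 5 d.p.)
v1: (-5,2) → rotate → (4.79602,-2.44912) → ×s → (9.58005,-4.89211) → (9.58,-4.89)
v2: (-3.5,-2) → rotate → (3.66832,1.67135) → ×s → (7.32747,3.33853) → (7.33,3.34)
v3: (3,1.5) → rotate → (-3.12467,-1.21920) → ×s → (-6.24152,-2.43536) → (-6.24,-2.44)
v4: (2.5,3.5) → rotate → (-2.80977,-3.25656) → ×s → (-5.61251,-6.50498) → (-5.61,-6.50)

Cross-section at z=1.5: (9.58,-4.89) (7.33,3.34) (-6.24,-2.44) (-5.61,-6.50)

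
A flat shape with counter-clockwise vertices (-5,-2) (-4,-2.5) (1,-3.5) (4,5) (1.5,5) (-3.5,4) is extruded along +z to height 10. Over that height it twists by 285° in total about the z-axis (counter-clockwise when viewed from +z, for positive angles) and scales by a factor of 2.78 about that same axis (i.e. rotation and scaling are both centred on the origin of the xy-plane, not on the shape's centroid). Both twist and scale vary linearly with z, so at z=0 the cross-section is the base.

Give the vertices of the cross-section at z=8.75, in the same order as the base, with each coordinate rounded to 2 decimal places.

Cross-section at z=8.75: (-0.28,13.77) (-2.38,11.83) (-9.28,0.76) (8.36,-14.08) (10.62,-8.09) (12.73,4.77)

t = z/height = 8.75/10 = 0.875
s = 1 + (scale-1)·z/height = 1 + (2.78-1)·8.75/10 = 2.557500
θ = twist·z/height = 285°·8.75/10 = 249.3750° = 4.352415 rad
cos θ = -0.352250, sin θ = -0.935906 (intermediates below are computed at full precision and shown rounded to 5 d.p.)
v1: (-5,-2) → rotate → (-0.11056,5.38403) → ×s → (-0.28276,13.76966) → (-0.28,13.77)
v2: (-4,-2.5) → rotate → (-0.93076,4.62425) → ×s → (-2.38043,11.82652) → (-2.38,11.83)
v3: (1,-3.5) → rotate → (-3.62792,0.29697) → ×s → (-9.27841,0.75950) → (-9.28,0.76)
v4: (4,5) → rotate → (3.27053,-5.50487) → ×s → (8.36438,-14.07872) → (8.36,-14.08)
v5: (1.5,5) → rotate → (4.15115,-3.16511) → ×s → (10.61658,-8.09477) → (10.62,-8.09)
v6: (-3.5,4) → rotate → (4.97650,1.86667) → ×s → (12.72740,4.77401) → (12.73,4.77)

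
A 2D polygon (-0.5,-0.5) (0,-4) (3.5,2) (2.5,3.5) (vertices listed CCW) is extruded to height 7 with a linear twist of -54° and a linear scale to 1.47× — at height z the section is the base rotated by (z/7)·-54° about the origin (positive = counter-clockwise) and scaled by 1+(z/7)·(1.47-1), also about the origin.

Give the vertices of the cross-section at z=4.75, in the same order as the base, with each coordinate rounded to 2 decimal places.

t = z/height = 4.75/7 = 0.678571
s = 1 + (scale-1)·z/height = 1 + (1.47-1)·4.75/7 = 1.318929
θ = twist·z/height = -54°·4.75/7 = -36.6429° = -0.639539 rad
cos θ = 0.802371, sin θ = -0.596825 (intermediates below are computed at full precision and shown rounded to 5 d.p.)
v1: (-0.5,-0.5) → rotate → (-0.69960,-0.10277) → ×s → (-0.92272,-0.13555) → (-0.92,-0.14)
v2: (0,-4) → rotate → (-2.38730,-3.20949) → ×s → (-3.14868,-4.23308) → (-3.15,-4.23)
v3: (3.5,2) → rotate → (4.00195,-0.48415) → ×s → (5.27829,-0.63855) → (5.28,-0.64)
v4: (2.5,3.5) → rotate → (4.09482,1.31624) → ×s → (5.40077,1.73602) → (5.40,1.74)

Cross-section at z=4.75: (-0.92,-0.14) (-3.15,-4.23) (5.28,-0.64) (5.40,1.74)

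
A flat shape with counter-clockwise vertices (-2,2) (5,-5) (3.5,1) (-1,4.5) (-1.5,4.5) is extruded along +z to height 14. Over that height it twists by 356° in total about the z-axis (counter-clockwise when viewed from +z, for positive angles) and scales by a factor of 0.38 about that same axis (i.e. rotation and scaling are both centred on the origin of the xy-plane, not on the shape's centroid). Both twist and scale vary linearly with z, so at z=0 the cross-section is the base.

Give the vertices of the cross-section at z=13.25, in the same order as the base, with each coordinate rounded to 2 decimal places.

t = z/height = 13.25/14 = 0.946429
s = 1 + (scale-1)·z/height = 1 + (0.38-1)·13.25/14 = 0.413214
θ = twist·z/height = 356°·13.25/14 = 336.9286° = 5.880513 rad
cos θ = 0.920017, sin θ = -0.391878 (intermediates below are computed at full precision and shown rounded to 5 d.p.)
v1: (-2,2) → rotate → (-1.05628,2.62379) → ×s → (-0.43647,1.08419) → (-0.44,1.08)
v2: (5,-5) → rotate → (2.64069,-6.55948) → ×s → (1.09117,-2.71047) → (1.09,-2.71)
v3: (3.5,1) → rotate → (3.61194,-0.45156) → ×s → (1.49250,-0.18659) → (1.49,-0.19)
v4: (-1,4.5) → rotate → (0.84344,4.53196) → ×s → (0.34852,1.87267) → (0.35,1.87)
v5: (-1.5,4.5) → rotate → (0.38343,4.72789) → ×s → (0.15844,1.95363) → (0.16,1.95)

Cross-section at z=13.25: (-0.44,1.08) (1.09,-2.71) (1.49,-0.19) (0.35,1.87) (0.16,1.95)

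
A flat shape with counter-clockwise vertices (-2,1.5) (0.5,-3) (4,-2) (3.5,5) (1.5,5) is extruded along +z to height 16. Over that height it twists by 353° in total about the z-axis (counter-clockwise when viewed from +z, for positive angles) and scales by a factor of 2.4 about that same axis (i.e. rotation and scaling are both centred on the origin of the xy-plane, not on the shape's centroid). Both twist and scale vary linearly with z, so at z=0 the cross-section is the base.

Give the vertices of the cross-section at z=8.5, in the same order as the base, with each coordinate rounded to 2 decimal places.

t = z/height = 8.5/16 = 0.53125
s = 1 + (scale-1)·z/height = 1 + (2.4-1)·8.5/16 = 1.743750
θ = twist·z/height = 353°·8.5/16 = 187.5313° = 3.273038 rad
cos θ = -0.991374, sin θ = -0.131067 (intermediates below are computed at full precision and shown rounded to 5 d.p.)
v1: (-2,1.5) → rotate → (2.17935,-1.22493) → ×s → (3.80024,-2.13597) → (3.80,-2.14)
v2: (0.5,-3) → rotate → (-0.88889,2.90859) → ×s → (-1.55000,5.07185) → (-1.55,5.07)
v3: (4,-2) → rotate → (-4.22763,1.45848) → ×s → (-7.37193,2.54322) → (-7.37,2.54)
v4: (3.5,5) → rotate → (-2.81447,-5.41560) → ×s → (-4.90774,-9.44346) → (-4.91,-9.44)
v5: (1.5,5) → rotate → (-0.83173,-5.15347) → ×s → (-1.45032,-8.98636) → (-1.45,-8.99)

Cross-section at z=8.5: (3.80,-2.14) (-1.55,5.07) (-7.37,2.54) (-4.91,-9.44) (-1.45,-8.99)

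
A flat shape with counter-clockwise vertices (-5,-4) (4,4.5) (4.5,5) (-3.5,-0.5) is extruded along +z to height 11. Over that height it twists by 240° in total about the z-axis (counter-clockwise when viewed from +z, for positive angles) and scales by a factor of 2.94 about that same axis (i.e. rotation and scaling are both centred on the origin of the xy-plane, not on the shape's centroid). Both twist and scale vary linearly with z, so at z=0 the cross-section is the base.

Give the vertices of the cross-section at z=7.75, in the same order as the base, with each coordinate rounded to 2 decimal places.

t = z/height = 7.75/11 = 0.704545
s = 1 + (scale-1)·z/height = 1 + (2.94-1)·7.75/11 = 2.366818
θ = twist·z/height = 240°·7.75/11 = 169.0909° = 2.951193 rad
cos θ = -0.981929, sin θ = 0.189251 (intermediates below are computed at full precision and shown rounded to 5 d.p.)
v1: (-5,-4) → rotate → (5.66665,2.98146) → ×s → (13.41193,7.05657) → (13.41,7.06)
v2: (4,4.5) → rotate → (-4.77935,-3.66167) → ×s → (-11.31184,-8.66652) → (-11.31,-8.67)
v3: (4.5,5) → rotate → (-5.36494,-4.05801) → ×s → (-12.69783,-9.60458) → (-12.70,-9.60)
v4: (-3.5,-0.5) → rotate → (3.53138,-0.17142) → ×s → (8.35813,-0.40571) → (8.36,-0.41)

Cross-section at z=7.75: (13.41,7.06) (-11.31,-8.67) (-12.70,-9.60) (8.36,-0.41)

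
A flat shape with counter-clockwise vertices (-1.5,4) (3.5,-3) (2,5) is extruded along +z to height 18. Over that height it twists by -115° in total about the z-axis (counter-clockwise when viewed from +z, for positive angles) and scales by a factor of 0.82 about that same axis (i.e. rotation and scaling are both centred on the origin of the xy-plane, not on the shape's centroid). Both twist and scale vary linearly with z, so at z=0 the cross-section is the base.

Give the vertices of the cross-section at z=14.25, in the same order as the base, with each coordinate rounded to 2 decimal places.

Cross-section at z=14.25: (3.45,1.22) (-2.63,-2.95) (4.26,-1.79)

t = z/height = 14.25/18 = 0.791667
s = 1 + (scale-1)·z/height = 1 + (0.82-1)·14.25/18 = 0.857500
θ = twist·z/height = -115°·14.25/18 = -91.0417° = -1.588977 rad
cos θ = -0.018180, sin θ = -0.999835 (intermediates below are computed at full precision and shown rounded to 5 d.p.)
v1: (-1.5,4) → rotate → (4.02661,1.42703) → ×s → (3.45282,1.22368) → (3.45,1.22)
v2: (3.5,-3) → rotate → (-3.06313,-3.44488) → ×s → (-2.62664,-2.95399) → (-2.63,-2.95)
v3: (2,5) → rotate → (4.96281,-2.09057) → ×s → (4.25561,-1.79266) → (4.26,-1.79)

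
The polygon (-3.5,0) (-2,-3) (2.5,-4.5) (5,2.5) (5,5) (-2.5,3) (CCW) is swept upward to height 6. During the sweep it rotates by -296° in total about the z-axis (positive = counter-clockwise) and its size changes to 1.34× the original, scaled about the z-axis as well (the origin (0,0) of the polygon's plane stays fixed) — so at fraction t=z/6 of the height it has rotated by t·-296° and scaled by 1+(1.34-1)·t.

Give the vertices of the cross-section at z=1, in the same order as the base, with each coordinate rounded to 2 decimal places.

Cross-section at z=1: (-2.41,2.81) (-3.78,-0.46) (-1.89,-5.10) (5.45,-2.29) (7.45,-0.56) (0.68,4.07)

t = z/height = 1/6 = 0.166667
s = 1 + (scale-1)·z/height = 1 + (1.34-1)·1/6 = 1.056667
θ = twist·z/height = -296°·1/6 = -49.3333° = -0.861029 rad
cos θ = 0.651657, sin θ = -0.758514 (intermediates below are computed at full precision and shown rounded to 5 d.p.)
v1: (-3.5,0) → rotate → (-2.28080,2.65480) → ×s → (-2.41005,2.80524) → (-2.41,2.81)
v2: (-2,-3) → rotate → (-3.57886,-0.43794) → ×s → (-3.78166,-0.46276) → (-3.78,-0.46)
v3: (2.5,-4.5) → rotate → (-1.78417,-4.82874) → ×s → (-1.88527,-5.10237) → (-1.89,-5.10)
v4: (5,2.5) → rotate → (5.15457,-2.16342) → ×s → (5.44666,-2.28602) → (5.45,-2.29)
v5: (5,5) → rotate → (7.05085,-0.53428) → ×s → (7.45040,-0.56456) → (7.45,-0.56)
v6: (-2.5,3) → rotate → (0.64640,3.85126) → ×s → (0.68303,4.06949) → (0.68,4.07)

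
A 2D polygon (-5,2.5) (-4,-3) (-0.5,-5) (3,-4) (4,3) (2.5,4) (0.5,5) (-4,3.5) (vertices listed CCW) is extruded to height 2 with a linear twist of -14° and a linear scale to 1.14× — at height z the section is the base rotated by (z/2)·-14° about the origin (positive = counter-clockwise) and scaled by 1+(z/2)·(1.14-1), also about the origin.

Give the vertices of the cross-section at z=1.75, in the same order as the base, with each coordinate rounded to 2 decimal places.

t = z/height = 1.75/2 = 0.875
s = 1 + (scale-1)·z/height = 1 + (1.14-1)·1.75/2 = 1.122500
θ = twist·z/height = -14°·1.75/2 = -12.2500° = -0.213803 rad
cos θ = 0.977231, sin θ = -0.212178 (intermediates below are computed at full precision and shown rounded to 5 d.p.)
v1: (-5,2.5) → rotate → (-4.35571,3.50397) → ×s → (-4.88929,3.93320) → (-4.89,3.93)
v2: (-4,-3) → rotate → (-4.54546,-2.08298) → ×s → (-5.10228,-2.33815) → (-5.10,-2.34)
v3: (-0.5,-5) → rotate → (-1.54950,-4.78007) → ×s → (-1.73932,-5.36562) → (-1.74,-5.37)
v4: (3,-4) → rotate → (2.08298,-4.54546) → ×s → (2.33815,-5.10228) → (2.34,-5.10)
v5: (4,3) → rotate → (4.54546,2.08298) → ×s → (5.10228,2.33815) → (5.10,2.34)
v6: (2.5,4) → rotate → (3.29179,3.37848) → ×s → (3.69503,3.79234) → (3.70,3.79)
v7: (0.5,5) → rotate → (1.54950,4.78007) → ×s → (1.73932,5.36562) → (1.74,5.37)
v8: (-4,3.5) → rotate → (-3.16630,4.26902) → ×s → (-3.55417,4.79197) → (-3.55,4.79)

Cross-section at z=1.75: (-4.89,3.93) (-5.10,-2.34) (-1.74,-5.37) (2.34,-5.10) (5.10,2.34) (3.70,3.79) (1.74,5.37) (-3.55,4.79)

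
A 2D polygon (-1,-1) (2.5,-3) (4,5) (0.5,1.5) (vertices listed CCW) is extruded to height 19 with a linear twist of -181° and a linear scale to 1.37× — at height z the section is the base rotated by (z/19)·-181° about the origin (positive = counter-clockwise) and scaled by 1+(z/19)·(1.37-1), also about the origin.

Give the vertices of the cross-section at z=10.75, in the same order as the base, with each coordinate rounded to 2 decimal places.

Cross-section at z=10.75: (-0.92,1.44) (-4.19,-2.17) (4.87,-6.02) (1.64,-0.98)

t = z/height = 10.75/19 = 0.565789
s = 1 + (scale-1)·z/height = 1 + (1.37-1)·10.75/19 = 1.209342
θ = twist·z/height = -181°·10.75/19 = -102.4079° = -1.787355 rad
cos θ = -0.214870, sin θ = -0.976643 (intermediates below are computed at full precision and shown rounded to 5 d.p.)
v1: (-1,-1) → rotate → (-0.76177,1.19151) → ×s → (-0.92124,1.44095) → (-0.92,1.44)
v2: (2.5,-3) → rotate → (-3.46710,-1.79700) → ×s → (-4.19291,-2.17318) → (-4.19,-2.17)
v3: (4,5) → rotate → (4.02373,-4.98092) → ×s → (4.86607,-6.02364) → (4.87,-6.02)
v4: (0.5,1.5) → rotate → (1.35753,-0.81063) → ×s → (1.64172,-0.98032) → (1.64,-0.98)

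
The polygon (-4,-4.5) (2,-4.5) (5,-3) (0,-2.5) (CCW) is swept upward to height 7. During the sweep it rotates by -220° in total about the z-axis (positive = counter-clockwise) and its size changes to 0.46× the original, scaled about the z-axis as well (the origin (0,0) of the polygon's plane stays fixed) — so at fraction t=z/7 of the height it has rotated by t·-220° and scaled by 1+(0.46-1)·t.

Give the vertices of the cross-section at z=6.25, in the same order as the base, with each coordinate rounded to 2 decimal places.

t = z/height = 6.25/7 = 0.892857
s = 1 + (scale-1)·z/height = 1 + (0.46-1)·6.25/7 = 0.517857
θ = twist·z/height = -220°·6.25/7 = -196.4286° = -3.428325 rad
cos θ = -0.959173, sin θ = 0.282820 (intermediates below are computed at full precision and shown rounded to 5 d.p.)
v1: (-4,-4.5) → rotate → (5.10938,3.18500) → ×s → (2.64593,1.64937) → (2.65,1.65)
v2: (2,-4.5) → rotate → (-0.64566,4.88192) → ×s → (-0.33436,2.52814) → (-0.33,2.53)
v3: (5,-3) → rotate → (-3.94741,4.29162) → ×s → (-2.04419,2.22245) → (-2.04,2.22)
v4: (0,-2.5) → rotate → (0.70705,2.39793) → ×s → (0.36615,1.24179) → (0.37,1.24)

Cross-section at z=6.25: (2.65,1.65) (-0.33,2.53) (-2.04,2.22) (0.37,1.24)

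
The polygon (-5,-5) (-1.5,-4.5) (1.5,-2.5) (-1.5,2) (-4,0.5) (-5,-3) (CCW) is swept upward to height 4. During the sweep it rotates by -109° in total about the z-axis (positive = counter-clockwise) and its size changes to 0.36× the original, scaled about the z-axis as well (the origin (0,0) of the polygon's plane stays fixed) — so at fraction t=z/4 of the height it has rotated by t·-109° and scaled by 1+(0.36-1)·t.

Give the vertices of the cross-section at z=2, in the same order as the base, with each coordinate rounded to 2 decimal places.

t = z/height = 2/4 = 0.5
s = 1 + (scale-1)·z/height = 1 + (0.36-1)·2/4 = 0.680000
θ = twist·z/height = -109°·2/4 = -54.5000° = -0.951204 rad
cos θ = 0.580703, sin θ = -0.814116 (intermediates below are computed at full precision and shown rounded to 5 d.p.)
v1: (-5,-5) → rotate → (-6.97409,1.16706) → ×s → (-4.74238,0.79360) → (-4.74,0.79)
v2: (-1.5,-4.5) → rotate → (-4.53457,-1.39199) → ×s → (-3.08351,-0.94655) → (-3.08,-0.95)
v3: (1.5,-2.5) → rotate → (-1.16423,-2.67293) → ×s → (-0.79168,-1.81759) → (-0.79,-1.82)
v4: (-1.5,2) → rotate → (0.75718,2.38258) → ×s → (0.51488,1.62015) → (0.51,1.62)
v5: (-4,0.5) → rotate → (-1.91575,3.54681) → ×s → (-1.30271,2.41183) → (-1.30,2.41)
v6: (-5,-3) → rotate → (-5.34586,2.32847) → ×s → (-3.63519,1.58336) → (-3.64,1.58)

Cross-section at z=2: (-4.74,0.79) (-3.08,-0.95) (-0.79,-1.82) (0.51,1.62) (-1.30,2.41) (-3.64,1.58)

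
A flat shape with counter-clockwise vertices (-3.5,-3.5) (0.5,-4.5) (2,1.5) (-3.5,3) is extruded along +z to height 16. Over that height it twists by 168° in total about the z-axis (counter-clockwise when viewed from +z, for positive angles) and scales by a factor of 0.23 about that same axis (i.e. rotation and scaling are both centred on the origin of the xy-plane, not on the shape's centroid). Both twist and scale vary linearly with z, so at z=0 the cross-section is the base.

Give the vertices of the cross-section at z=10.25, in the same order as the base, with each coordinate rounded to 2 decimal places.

t = z/height = 10.25/16 = 0.640625
s = 1 + (scale-1)·z/height = 1 + (0.23-1)·10.25/16 = 0.506719
θ = twist·z/height = 168°·10.25/16 = 107.6250° = 1.878411 rad
cos θ = -0.302786, sin θ = 0.953059 (intermediates below are computed at full precision and shown rounded to 5 d.p.)
v1: (-3.5,-3.5) → rotate → (4.39546,-2.27596) → ×s → (2.22726,-1.15327) → (2.23,-1.15)
v2: (0.5,-4.5) → rotate → (4.13737,1.83907) → ×s → (2.09648,0.93189) → (2.10,0.93)
v3: (2,1.5) → rotate → (-2.03516,1.45194) → ×s → (-1.03125,0.73572) → (-1.03,0.74)
v4: (-3.5,3) → rotate → (-1.79943,-4.24406) → ×s → (-0.91180,-2.15055) → (-0.91,-2.15)

Cross-section at z=10.25: (2.23,-1.15) (2.10,0.93) (-1.03,0.74) (-0.91,-2.15)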